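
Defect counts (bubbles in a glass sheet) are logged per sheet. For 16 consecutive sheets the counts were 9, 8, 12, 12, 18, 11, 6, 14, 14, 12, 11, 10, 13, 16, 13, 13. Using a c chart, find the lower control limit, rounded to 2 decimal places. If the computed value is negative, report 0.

1.61

c̄ = (9 + 8 + 12 + 12 + 18 + 11 + 6 + 14 + 14 + 12 + 11 + 10 + 13 + 16 + 13 + 13) / 16 = 192 / 16 = 12.0000
LCL = c̄ − 3√c̄ = 12.0000 − 3 × 3.4641 = 1.6077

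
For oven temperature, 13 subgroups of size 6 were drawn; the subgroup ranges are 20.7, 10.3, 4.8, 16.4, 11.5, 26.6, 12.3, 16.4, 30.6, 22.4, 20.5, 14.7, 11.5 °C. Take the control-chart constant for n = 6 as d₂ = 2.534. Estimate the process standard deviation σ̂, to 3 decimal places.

6.639

R̄ = (20.7 + 10.3 + 4.8 + 16.4 + 11.5 + 26.6 + 12.3 + 16.4 + 30.6 + 22.4 + 20.5 + 14.7 + 11.5) / 13 = 16.8231
σ̂ = R̄ / d₂ = 16.8231 / 2.534 = 6.6389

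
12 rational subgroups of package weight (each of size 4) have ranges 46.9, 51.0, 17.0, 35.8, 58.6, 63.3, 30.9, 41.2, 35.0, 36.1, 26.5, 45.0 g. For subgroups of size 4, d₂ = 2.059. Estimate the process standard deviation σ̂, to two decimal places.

19.72

R̄ = (46.9 + 51.0 + 17.0 + 35.8 + 58.6 + 63.3 + 30.9 + 41.2 + 35.0 + 36.1 + 26.5 + 45.0) / 12 = 40.6083
σ̂ = R̄ / d₂ = 40.6083 / 2.059 = 19.7224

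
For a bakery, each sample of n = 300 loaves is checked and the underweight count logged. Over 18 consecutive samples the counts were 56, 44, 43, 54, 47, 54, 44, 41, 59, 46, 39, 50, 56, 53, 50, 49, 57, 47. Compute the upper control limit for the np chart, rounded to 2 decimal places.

68.66

p̄ = Σdᵢ / (k·n) = 889 / (18 × 300) = 0.16463
UCL = np̄ + 3·√(np̄(1−p̄)) = 49.3889 + 3 × √(49.3889×0.83537) = 49.3889 + 3 × 6.4232 = 68.6586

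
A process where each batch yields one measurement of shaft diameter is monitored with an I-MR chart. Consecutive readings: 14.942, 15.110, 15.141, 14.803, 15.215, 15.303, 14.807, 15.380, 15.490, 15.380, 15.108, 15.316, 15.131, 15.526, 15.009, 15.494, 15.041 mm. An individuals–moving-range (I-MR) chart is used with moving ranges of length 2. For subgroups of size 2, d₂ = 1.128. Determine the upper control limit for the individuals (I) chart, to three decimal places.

X̄ = (14.942 + 15.110 + 15.141 + 14.803 + 15.215 + 15.303 + 14.807 + 15.380 + 15.490 + 15.380 + 15.108 + 15.316 + 15.131 + 15.526 + 15.009 + 15.494 + 15.041) / 17 = 15.1880
Moving ranges: 0.168, 0.031, 0.338, 0.412, 0.088, 0.496, 0.573, 0.110, 0.110, 0.272, 0.208, 0.185, 0.395, 0.517, 0.485, 0.453; M̄R̄ = 4.8410 / 16 = 0.3026
UCL = X̄ + 3·M̄R̄/d₂ = 15.1880 + 3 × 0.3026 / 1.128 = 15.9927

15.993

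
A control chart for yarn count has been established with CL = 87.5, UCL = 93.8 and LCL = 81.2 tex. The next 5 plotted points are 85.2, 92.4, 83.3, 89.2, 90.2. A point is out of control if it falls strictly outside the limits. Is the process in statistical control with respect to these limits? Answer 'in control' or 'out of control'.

All 5 points lie within [81.2, 93.8].

in control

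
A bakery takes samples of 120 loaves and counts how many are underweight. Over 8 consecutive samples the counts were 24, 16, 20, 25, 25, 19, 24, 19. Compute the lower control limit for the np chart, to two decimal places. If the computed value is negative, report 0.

8.90

p̄ = Σdᵢ / (k·n) = 172 / (8 × 120) = 0.17917
LCL = np̄ − 3·√(np̄(1−p̄)) = 21.5000 − 3 × 4.2009 = 8.8972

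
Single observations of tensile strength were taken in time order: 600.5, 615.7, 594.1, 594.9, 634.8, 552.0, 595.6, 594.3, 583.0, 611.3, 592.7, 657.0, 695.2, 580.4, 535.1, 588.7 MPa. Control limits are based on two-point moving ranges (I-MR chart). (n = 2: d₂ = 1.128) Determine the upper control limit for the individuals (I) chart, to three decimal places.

X̄ = (600.5 + 615.7 + 594.1 + 594.9 + 634.8 + 552.0 + 595.6 + 594.3 + 583.0 + 611.3 + 592.7 + 657.0 + 695.2 + 580.4 + 535.1 + 588.7) / 16 = 601.5812
Moving ranges: 15.2, 21.6, 0.8, 39.9, 82.8, 43.6, 1.3, 11.3, 28.3, 18.6, 64.3, 38.2, 114.8, 45.3, 53.6; M̄R̄ = 579.6000 / 15 = 38.6400
UCL = X̄ + 3·M̄R̄/d₂ = 601.5812 + 3 × 38.6400 / 1.128 = 704.3472

704.347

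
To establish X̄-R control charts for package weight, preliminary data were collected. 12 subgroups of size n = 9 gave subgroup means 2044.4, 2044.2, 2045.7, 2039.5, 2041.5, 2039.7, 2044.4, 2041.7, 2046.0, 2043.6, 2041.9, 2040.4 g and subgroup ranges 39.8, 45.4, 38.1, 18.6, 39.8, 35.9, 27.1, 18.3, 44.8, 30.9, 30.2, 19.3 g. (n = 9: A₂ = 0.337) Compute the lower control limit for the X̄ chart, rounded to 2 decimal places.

2031.85

X̄̄ = (2044.4 + 2044.2 + 2045.7 + 2039.5 + 2041.5 + 2039.7 + 2044.4 + 2041.7 + 2046.0 + 2043.6 + 2041.9 + 2040.4) / 12 = 24513.0000 / 12 = 2042.7500
R̄ = (39.8 + 45.4 + 38.1 + 18.6 + 39.8 + 35.9 + 27.1 + 18.3 + 44.8 + 30.9 + 30.2 + 19.3) / 12 = 388.2000 / 12 = 32.3500
LCL = X̄̄ − A₂·R̄ = 2042.7500 − 0.337 × 32.3500 = 2031.8481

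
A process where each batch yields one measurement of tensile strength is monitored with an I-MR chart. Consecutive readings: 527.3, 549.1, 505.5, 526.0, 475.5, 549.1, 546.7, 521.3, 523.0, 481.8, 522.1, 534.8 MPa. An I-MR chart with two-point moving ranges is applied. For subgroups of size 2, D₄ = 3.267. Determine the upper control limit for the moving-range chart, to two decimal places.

99.11

Moving ranges: 21.8, 43.6, 20.5, 50.5, 73.6, 2.4, 25.4, 1.7, 41.2, 40.3, 12.7; M̄R̄ = 333.7000 / 11 = 30.3364
UCL_MR = D₄·M̄R̄ = 3.267 × 30.3364 = 99.1089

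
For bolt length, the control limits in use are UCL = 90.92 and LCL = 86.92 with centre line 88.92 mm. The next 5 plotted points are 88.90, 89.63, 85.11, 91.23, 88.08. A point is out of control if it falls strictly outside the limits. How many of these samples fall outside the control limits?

Compare each point to [86.92, 90.92]: sample 3 = 85.11 < LCL; sample 4 = 91.23 > UCL.

2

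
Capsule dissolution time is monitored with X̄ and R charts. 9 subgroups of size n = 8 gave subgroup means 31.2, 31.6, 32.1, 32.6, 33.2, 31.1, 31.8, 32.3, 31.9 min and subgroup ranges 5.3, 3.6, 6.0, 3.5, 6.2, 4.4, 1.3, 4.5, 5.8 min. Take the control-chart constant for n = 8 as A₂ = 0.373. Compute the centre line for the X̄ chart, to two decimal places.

31.98

X̄̄ = (31.2 + 31.6 + 32.1 + 32.6 + 33.2 + 31.1 + 31.8 + 32.3 + 31.9) / 9 = 287.8000 / 9 = 31.9778
CL = X̄̄ = 31.9778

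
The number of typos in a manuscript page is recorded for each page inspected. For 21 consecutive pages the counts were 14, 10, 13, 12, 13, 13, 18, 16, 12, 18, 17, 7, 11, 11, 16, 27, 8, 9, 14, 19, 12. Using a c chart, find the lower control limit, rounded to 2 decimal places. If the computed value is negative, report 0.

2.66

c̄ = (14 + 10 + 13 + 12 + 13 + 13 + 18 + 16 + 12 + 18 + 17 + 7 + 11 + 11 + 16 + 27 + 8 + 9 + 14 + 19 + 12) / 21 = 290 / 21 = 13.8095
LCL = c̄ − 3√c̄ = 13.8095 − 3 × 3.7161 = 2.6612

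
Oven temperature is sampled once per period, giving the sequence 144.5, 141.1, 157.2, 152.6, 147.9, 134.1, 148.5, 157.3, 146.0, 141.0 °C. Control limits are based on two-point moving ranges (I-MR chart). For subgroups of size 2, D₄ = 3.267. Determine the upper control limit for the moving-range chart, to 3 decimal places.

29.802

Moving ranges: 3.4, 16.1, 4.6, 4.7, 13.8, 14.4, 8.8, 11.3, 5.0; M̄R̄ = 82.1000 / 9 = 9.1222
UCL_MR = D₄·M̄R̄ = 3.267 × 9.1222 = 29.8023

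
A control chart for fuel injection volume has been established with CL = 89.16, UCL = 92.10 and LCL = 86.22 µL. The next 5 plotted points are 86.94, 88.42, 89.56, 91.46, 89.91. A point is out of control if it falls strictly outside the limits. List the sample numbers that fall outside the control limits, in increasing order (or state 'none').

none

All 5 points lie within [86.22, 92.10].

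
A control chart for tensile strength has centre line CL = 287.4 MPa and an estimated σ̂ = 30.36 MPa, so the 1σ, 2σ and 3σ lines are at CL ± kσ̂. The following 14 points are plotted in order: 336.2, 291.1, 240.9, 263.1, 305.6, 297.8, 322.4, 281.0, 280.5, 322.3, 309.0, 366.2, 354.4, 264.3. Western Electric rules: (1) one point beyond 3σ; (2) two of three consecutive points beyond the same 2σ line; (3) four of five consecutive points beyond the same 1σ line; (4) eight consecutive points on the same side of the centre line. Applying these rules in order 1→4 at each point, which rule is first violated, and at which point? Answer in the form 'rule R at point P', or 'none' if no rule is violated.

Zone of each point (C = within 1σ̂, B = 1σ̂–2σ̂, A = 2σ̂–3σ̂, * = beyond 3σ̂; sign = side of CL): 1:+B, 2:+C, 3:-B, 4:-C, 5:+C, 6:+C, 7:+B, 8:-C, 9:-C, 10:+B, 11:+C, 12:+A, 13:+A, 14:-C
Rule 2 (two of three consecutive points beyond the same 2σ limit) is satisfied at point 13.

rule 2 at point 13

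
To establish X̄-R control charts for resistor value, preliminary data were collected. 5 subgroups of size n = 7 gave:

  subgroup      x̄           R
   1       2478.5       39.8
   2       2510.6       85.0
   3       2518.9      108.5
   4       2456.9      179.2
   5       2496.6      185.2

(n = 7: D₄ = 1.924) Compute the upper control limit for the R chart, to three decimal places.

229.995

R̄ = (39.8 + 85.0 + 108.5 + 179.2 + 185.2) / 5 = 597.7000 / 5 = 119.5400
UCL_R = D₄·R̄ = 1.924 × 119.5400 = 229.9950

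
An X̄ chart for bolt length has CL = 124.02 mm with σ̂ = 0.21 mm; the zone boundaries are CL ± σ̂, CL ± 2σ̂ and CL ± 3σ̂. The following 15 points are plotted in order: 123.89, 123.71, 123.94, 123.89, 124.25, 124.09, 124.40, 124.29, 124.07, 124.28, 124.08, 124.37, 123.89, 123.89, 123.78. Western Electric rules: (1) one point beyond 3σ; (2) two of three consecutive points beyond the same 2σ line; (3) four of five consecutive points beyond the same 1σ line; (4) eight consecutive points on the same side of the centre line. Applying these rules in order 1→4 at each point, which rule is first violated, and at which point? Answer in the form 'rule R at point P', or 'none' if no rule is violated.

rule 4 at point 12

Zone of each point (C = within 1σ̂, B = 1σ̂–2σ̂, A = 2σ̂–3σ̂, * = beyond 3σ̂; sign = side of CL): 1:-C, 2:-B, 3:-C, 4:-C, 5:+B, 6:+C, 7:+B, 8:+B, 9:+C, 10:+B, 11:+C, 12:+B, 13:-C, 14:-C, 15:-B
Rule 4 (eight consecutive points on the same side of the centre line) is satisfied at point 12.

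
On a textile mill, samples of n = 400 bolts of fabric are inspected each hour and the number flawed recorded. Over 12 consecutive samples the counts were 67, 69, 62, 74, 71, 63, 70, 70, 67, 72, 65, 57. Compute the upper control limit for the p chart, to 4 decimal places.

0.2242

p̄ = Σdᵢ / (k·n) = 807 / (12 × 400) = 0.16812
UCL = p̄ + 3·√(p̄(1−p̄)/n) = 0.16812 + 3 × √(0.16812×0.83188/400) = 0.16812 + 3 × 0.01870 = 0.22422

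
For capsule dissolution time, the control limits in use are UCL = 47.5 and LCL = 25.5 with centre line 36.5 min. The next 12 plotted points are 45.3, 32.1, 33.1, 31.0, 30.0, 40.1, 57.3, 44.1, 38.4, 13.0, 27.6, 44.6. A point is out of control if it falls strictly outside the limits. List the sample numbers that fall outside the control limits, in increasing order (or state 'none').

7, 10

Compare each point to [25.5, 47.5]: sample 7 = 57.3 > UCL; sample 10 = 13.0 < LCL.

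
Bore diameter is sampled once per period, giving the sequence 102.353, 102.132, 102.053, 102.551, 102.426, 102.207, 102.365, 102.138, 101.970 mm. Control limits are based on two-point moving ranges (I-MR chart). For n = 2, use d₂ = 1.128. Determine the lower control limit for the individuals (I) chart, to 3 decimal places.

101.680

X̄ = (102.353 + 102.132 + 102.053 + 102.551 + 102.426 + 102.207 + 102.365 + 102.138 + 101.970) / 9 = 102.2439
Moving ranges: 0.221, 0.079, 0.498, 0.125, 0.219, 0.158, 0.227, 0.168; M̄R̄ = 1.6950 / 8 = 0.2119
LCL = X̄ − 3·M̄R̄/d₂ = 102.2439 − 3 × 0.2119 / 1.128 = 101.6804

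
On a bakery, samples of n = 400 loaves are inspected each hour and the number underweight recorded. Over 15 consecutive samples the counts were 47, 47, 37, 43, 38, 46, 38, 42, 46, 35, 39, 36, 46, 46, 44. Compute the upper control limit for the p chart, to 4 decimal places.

0.1510

p̄ = Σdᵢ / (k·n) = 630 / (15 × 400) = 0.10500
UCL = p̄ + 3·√(p̄(1−p̄)/n) = 0.10500 + 3 × √(0.10500×0.89500/400) = 0.10500 + 3 × 0.01533 = 0.15098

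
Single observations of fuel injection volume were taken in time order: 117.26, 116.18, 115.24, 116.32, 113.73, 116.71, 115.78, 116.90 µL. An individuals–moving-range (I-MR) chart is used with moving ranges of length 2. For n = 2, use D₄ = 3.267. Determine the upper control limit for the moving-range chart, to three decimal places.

5.003

Moving ranges: 1.08, 0.94, 1.08, 2.59, 2.98, 0.93, 1.12; M̄R̄ = 10.7200 / 7 = 1.5314
UCL_MR = D₄·M̄R̄ = 3.267 × 1.5314 = 5.0032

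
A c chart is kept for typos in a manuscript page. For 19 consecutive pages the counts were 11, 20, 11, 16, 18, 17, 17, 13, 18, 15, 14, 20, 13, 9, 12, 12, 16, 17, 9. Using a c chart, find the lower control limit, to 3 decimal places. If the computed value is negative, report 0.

3.156

c̄ = (11 + 20 + 11 + 16 + 18 + 17 + 17 + 13 + 18 + 15 + 14 + 20 + 13 + 9 + 12 + 12 + 16 + 17 + 9) / 19 = 278 / 19 = 14.6316
LCL = c̄ − 3√c̄ = 14.6316 − 3 × 3.8251 = 3.1562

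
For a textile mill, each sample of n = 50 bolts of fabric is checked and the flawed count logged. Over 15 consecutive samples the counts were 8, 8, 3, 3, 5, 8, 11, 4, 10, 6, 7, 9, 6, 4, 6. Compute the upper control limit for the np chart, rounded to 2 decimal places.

13.68

p̄ = Σdᵢ / (k·n) = 98 / (15 × 50) = 0.13067
UCL = np̄ + 3·√(np̄(1−p̄)) = 6.5333 + 3 × √(6.5333×0.86933) = 6.5333 + 3 × 2.3832 = 13.6829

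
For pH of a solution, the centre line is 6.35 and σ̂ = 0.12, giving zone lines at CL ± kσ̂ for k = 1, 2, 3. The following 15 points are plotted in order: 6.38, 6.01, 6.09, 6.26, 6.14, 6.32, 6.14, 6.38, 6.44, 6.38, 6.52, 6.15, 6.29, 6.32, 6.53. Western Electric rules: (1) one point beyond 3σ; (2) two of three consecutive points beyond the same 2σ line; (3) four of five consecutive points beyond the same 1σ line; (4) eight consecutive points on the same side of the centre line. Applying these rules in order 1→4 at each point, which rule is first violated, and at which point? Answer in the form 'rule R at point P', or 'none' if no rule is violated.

Zone of each point (C = within 1σ̂, B = 1σ̂–2σ̂, A = 2σ̂–3σ̂, * = beyond 3σ̂; sign = side of CL): 1:+C, 2:-A, 3:-A, 4:-C, 5:-B, 6:-C, 7:-B, 8:+C, 9:+C, 10:+C, 11:+B, 12:-B, 13:-C, 14:-C, 15:+B
Rule 2 (two of three consecutive points beyond the same 2σ limit) is satisfied at point 3.

rule 2 at point 3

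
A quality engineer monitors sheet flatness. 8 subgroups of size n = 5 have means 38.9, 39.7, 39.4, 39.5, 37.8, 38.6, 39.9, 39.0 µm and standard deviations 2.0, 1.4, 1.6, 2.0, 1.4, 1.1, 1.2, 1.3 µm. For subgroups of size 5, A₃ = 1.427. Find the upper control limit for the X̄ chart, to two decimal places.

X̄̄ = (38.9 + 39.7 + 39.4 + 39.5 + 37.8 + 38.6 + 39.9 + 39.0) / 8 = 39.1000
s̄ = (2.0 + 1.4 + 1.6 + 2.0 + 1.4 + 1.1 + 1.2 + 1.3) / 8 = 1.5000
UCL = X̄̄ + A₃·s̄ = 39.1000 + 1.427 × 1.5000 = 41.2405

41.24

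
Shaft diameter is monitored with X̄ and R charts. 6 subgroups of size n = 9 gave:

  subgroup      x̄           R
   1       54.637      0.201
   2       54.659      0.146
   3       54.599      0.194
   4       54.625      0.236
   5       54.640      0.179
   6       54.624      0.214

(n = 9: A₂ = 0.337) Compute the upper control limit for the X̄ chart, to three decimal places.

54.696

X̄̄ = (54.637 + 54.659 + 54.599 + 54.625 + 54.640 + 54.624) / 6 = 327.7840 / 6 = 54.6307
R̄ = (0.201 + 0.146 + 0.194 + 0.236 + 0.179 + 0.214) / 6 = 1.1700 / 6 = 0.1950
UCL = X̄̄ + A₂·R̄ = 54.6307 + 0.337 × 0.1950 = 54.6964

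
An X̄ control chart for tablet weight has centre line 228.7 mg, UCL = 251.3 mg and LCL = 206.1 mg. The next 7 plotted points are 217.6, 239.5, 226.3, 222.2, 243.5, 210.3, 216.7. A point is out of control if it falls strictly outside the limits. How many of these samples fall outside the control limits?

All 7 points lie within [206.1, 251.3].

0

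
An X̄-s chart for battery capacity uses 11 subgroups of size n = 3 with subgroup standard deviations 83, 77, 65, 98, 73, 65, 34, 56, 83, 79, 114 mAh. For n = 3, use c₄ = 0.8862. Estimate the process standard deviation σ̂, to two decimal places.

84.84

s̄ = (83 + 77 + 65 + 98 + 73 + 65 + 34 + 56 + 83 + 79 + 114) / 11 = 75.1818
σ̂ = s̄ / c₄ = 75.1818 / 0.8862 = 84.8362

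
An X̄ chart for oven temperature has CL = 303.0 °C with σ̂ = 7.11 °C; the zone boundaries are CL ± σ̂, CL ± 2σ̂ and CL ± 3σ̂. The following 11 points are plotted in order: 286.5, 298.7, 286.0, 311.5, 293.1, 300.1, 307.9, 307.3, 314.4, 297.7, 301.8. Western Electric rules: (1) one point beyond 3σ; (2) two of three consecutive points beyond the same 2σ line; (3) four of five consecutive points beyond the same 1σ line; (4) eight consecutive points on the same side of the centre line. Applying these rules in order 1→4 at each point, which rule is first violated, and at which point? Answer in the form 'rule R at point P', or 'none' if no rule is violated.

rule 2 at point 3

Zone of each point (C = within 1σ̂, B = 1σ̂–2σ̂, A = 2σ̂–3σ̂, * = beyond 3σ̂; sign = side of CL): 1:-A, 2:-C, 3:-A, 4:+B, 5:-B, 6:-C, 7:+C, 8:+C, 9:+B, 10:-C, 11:-C
Rule 2 (two of three consecutive points beyond the same 2σ limit) is satisfied at point 3.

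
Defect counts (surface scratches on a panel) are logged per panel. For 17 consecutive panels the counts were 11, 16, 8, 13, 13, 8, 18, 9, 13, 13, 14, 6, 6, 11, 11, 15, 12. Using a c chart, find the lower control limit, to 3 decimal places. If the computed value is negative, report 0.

1.376

c̄ = (11 + 16 + 8 + 13 + 13 + 8 + 18 + 9 + 13 + 13 + 14 + 6 + 6 + 11 + 11 + 15 + 12) / 17 = 197 / 17 = 11.5882
LCL = c̄ − 3√c̄ = 11.5882 − 3 × 3.4041 = 1.3758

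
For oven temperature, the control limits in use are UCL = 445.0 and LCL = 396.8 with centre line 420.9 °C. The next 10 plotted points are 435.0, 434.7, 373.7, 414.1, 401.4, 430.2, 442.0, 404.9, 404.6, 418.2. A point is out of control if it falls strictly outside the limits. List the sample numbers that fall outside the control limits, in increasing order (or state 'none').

Compare each point to [396.8, 445.0]: sample 3 = 373.7 < LCL.

3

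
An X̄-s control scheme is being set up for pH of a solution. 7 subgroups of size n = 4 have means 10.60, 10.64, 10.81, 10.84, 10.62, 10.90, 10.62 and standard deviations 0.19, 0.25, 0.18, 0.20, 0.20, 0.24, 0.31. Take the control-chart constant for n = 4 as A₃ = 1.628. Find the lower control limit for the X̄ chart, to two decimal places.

X̄̄ = (10.60 + 10.64 + 10.81 + 10.84 + 10.62 + 10.90 + 10.62) / 7 = 10.7186
s̄ = (0.19 + 0.25 + 0.18 + 0.20 + 0.20 + 0.24 + 0.31) / 7 = 0.2243
LCL = X̄̄ − A₃·s̄ = 10.7186 − 1.628 × 0.2243 = 10.3534

10.35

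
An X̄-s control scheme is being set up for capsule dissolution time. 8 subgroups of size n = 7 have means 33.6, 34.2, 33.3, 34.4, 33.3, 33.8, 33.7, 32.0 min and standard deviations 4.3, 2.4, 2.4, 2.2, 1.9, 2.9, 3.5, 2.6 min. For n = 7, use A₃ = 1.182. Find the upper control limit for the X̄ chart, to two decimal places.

X̄̄ = (33.6 + 34.2 + 33.3 + 34.4 + 33.3 + 33.8 + 33.7 + 32.0) / 8 = 33.5375
s̄ = (4.3 + 2.4 + 2.4 + 2.2 + 1.9 + 2.9 + 3.5 + 2.6) / 8 = 2.7750
UCL = X̄̄ + A₃·s̄ = 33.5375 + 1.182 × 2.7750 = 36.8176

36.82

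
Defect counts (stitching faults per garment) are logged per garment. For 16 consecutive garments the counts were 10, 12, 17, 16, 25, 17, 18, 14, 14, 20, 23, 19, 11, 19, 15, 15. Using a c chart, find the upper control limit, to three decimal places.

c̄ = (10 + 12 + 17 + 16 + 25 + 17 + 18 + 14 + 14 + 20 + 23 + 19 + 11 + 19 + 15 + 15) / 16 = 265 / 16 = 16.5625
UCL = c̄ + 3√c̄ = 16.5625 + 3 × √16.5625 = 16.5625 + 3 × 4.0697 = 28.7716

28.772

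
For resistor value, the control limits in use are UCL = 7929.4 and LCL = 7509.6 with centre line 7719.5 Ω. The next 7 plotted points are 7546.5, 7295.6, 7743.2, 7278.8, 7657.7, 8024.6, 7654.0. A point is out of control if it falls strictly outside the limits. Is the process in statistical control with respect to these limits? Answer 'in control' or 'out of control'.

out of control

Compare each point to [7509.6, 7929.4]: sample 2 = 7295.6 < LCL; sample 4 = 7278.8 < LCL; sample 6 = 8024.6 > UCL.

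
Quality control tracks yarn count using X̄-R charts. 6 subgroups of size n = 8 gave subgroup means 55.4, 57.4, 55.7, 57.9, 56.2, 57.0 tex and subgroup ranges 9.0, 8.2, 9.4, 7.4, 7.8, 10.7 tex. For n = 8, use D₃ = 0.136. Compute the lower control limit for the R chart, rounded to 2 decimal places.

1.19

R̄ = (9.0 + 8.2 + 9.4 + 7.4 + 7.8 + 10.7) / 6 = 52.5000 / 6 = 8.7500
LCL_R = D₃·R̄ = 0.136 × 8.7500 = 1.1900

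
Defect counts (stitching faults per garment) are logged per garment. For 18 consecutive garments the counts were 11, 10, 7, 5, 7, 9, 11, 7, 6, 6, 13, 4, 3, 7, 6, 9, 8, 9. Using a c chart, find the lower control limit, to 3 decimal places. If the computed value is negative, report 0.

c̄ = (11 + 10 + 7 + 5 + 7 + 9 + 11 + 7 + 6 + 6 + 13 + 4 + 3 + 7 + 6 + 9 + 8 + 9) / 18 = 138 / 18 = 7.6667
LCL = c̄ − 3√c̄ = 7.6667 − 3 × 2.7689 = -0.6400 → 0 (cannot be negative)

0.000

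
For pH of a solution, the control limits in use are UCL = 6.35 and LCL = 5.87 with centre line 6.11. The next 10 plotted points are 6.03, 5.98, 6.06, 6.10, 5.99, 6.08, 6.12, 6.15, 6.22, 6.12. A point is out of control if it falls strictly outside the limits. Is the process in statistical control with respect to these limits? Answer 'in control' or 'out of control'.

in control

All 10 points lie within [5.87, 6.35].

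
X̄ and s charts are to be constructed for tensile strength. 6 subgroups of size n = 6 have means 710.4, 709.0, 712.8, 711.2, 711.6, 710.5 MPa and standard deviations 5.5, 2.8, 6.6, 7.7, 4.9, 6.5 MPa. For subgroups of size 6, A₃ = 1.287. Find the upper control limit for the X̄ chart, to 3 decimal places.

718.210

X̄̄ = (710.4 + 709.0 + 712.8 + 711.2 + 711.6 + 710.5) / 6 = 710.9167
s̄ = (5.5 + 2.8 + 6.6 + 7.7 + 4.9 + 6.5) / 6 = 5.6667
UCL = X̄̄ + A₃·s̄ = 710.9167 + 1.287 × 5.6667 = 718.2097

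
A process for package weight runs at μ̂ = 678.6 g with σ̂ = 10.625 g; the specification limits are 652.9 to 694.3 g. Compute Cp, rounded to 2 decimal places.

0.65

Cp = (USL − LSL) / (6σ̂) = (694.3 − 652.9) / (6 × 10.625) = 41.4000 / 63.7500 = 0.6494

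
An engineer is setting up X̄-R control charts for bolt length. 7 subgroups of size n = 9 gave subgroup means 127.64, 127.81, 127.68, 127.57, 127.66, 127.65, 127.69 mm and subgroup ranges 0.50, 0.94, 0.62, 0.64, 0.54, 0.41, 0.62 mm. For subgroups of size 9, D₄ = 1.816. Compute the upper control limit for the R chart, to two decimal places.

R̄ = (0.50 + 0.94 + 0.62 + 0.64 + 0.54 + 0.41 + 0.62) / 7 = 4.2700 / 7 = 0.6100
UCL_R = D₄·R̄ = 1.816 × 0.6100 = 1.1078

1.11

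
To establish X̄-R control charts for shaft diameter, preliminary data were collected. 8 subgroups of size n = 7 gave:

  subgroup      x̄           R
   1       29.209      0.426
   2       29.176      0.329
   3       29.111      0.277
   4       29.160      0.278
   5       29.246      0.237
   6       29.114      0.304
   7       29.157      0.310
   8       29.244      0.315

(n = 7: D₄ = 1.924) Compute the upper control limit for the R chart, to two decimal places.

0.60

R̄ = (0.426 + 0.329 + 0.277 + 0.278 + 0.237 + 0.304 + 0.310 + 0.315) / 8 = 2.4760 / 8 = 0.3095
UCL_R = D₄·R̄ = 1.924 × 0.3095 = 0.5955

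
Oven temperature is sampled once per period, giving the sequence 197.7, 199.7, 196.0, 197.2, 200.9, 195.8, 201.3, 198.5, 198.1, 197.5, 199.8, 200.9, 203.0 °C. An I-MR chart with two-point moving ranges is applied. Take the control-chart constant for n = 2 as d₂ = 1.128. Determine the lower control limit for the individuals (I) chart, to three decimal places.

192.194

X̄ = (197.7 + 199.7 + 196.0 + 197.2 + 200.9 + 195.8 + 201.3 + 198.5 + 198.1 + 197.5 + 199.8 + 200.9 + 203.0) / 13 = 198.9538
Moving ranges: 2.0, 3.7, 1.2, 3.7, 5.1, 5.5, 2.8, 0.4, 0.6, 2.3, 1.1, 2.1; M̄R̄ = 30.5000 / 12 = 2.5417
LCL = X̄ − 3·M̄R̄/d₂ = 198.9538 − 3 × 2.5417 / 1.128 = 192.1941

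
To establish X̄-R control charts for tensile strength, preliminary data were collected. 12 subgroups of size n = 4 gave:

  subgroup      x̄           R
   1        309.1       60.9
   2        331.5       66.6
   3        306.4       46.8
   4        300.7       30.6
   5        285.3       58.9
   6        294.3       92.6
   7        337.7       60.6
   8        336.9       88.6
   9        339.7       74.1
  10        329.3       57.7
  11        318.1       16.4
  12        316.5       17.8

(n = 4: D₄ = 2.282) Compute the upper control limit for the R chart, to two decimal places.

R̄ = (60.9 + 66.6 + 46.8 + 30.6 + 58.9 + 92.6 + 60.6 + 88.6 + 74.1 + 57.7 + 16.4 + 17.8) / 12 = 671.6000 / 12 = 55.9667
UCL_R = D₄·R̄ = 2.282 × 55.9667 = 127.7159

127.72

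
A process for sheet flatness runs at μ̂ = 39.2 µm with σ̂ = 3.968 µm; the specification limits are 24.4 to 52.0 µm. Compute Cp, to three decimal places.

Cp = (USL − LSL) / (6σ̂) = (52.0 − 24.4) / (6 × 3.968) = 27.6000 / 23.8080 = 1.1593

1.159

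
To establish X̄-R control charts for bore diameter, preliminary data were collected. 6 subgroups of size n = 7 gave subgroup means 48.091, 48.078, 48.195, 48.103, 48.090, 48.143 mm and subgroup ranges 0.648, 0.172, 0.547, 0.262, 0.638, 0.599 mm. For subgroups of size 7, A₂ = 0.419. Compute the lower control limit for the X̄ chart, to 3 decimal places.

47.917

X̄̄ = (48.091 + 48.078 + 48.195 + 48.103 + 48.090 + 48.143) / 6 = 288.7000 / 6 = 48.1167
R̄ = (0.648 + 0.172 + 0.547 + 0.262 + 0.638 + 0.599) / 6 = 2.8660 / 6 = 0.4777
LCL = X̄̄ − A₂·R̄ = 48.1167 − 0.419 × 0.4777 = 47.9165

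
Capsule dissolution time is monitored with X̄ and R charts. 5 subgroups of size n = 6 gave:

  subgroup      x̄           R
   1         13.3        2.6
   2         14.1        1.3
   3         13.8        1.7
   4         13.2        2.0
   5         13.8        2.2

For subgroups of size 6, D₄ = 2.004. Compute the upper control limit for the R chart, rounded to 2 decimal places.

3.93

R̄ = (2.6 + 1.3 + 1.7 + 2.0 + 2.2) / 5 = 9.8000 / 5 = 1.9600
UCL_R = D₄·R̄ = 2.004 × 1.9600 = 3.9278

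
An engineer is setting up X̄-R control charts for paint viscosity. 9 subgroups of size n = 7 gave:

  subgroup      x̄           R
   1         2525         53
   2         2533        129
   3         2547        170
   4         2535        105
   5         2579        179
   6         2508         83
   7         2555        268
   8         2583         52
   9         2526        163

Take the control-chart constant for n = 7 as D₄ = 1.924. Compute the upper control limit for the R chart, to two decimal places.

256.96

R̄ = (53 + 129 + 170 + 105 + 179 + 83 + 268 + 52 + 163) / 9 = 1202.0000 / 9 = 133.5556
UCL_R = D₄·R̄ = 1.924 × 133.5556 = 256.9609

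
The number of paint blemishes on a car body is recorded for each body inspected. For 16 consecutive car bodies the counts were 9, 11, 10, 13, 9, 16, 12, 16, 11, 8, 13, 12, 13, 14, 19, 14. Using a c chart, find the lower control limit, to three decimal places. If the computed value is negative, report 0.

1.893

c̄ = (9 + 11 + 10 + 13 + 9 + 16 + 12 + 16 + 11 + 8 + 13 + 12 + 13 + 14 + 19 + 14) / 16 = 200 / 16 = 12.5000
LCL = c̄ − 3√c̄ = 12.5000 − 3 × 3.5355 = 1.8934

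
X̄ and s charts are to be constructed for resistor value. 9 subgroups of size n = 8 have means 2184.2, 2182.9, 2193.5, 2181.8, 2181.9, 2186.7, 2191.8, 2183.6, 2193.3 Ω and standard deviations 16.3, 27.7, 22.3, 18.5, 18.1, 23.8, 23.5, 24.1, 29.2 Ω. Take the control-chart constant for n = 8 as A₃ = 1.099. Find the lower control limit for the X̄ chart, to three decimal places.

2161.784

X̄̄ = (2184.2 + 2182.9 + 2193.5 + 2181.8 + 2181.9 + 2186.7 + 2191.8 + 2183.6 + 2193.3) / 9 = 2186.6333
s̄ = (16.3 + 27.7 + 22.3 + 18.5 + 18.1 + 23.8 + 23.5 + 24.1 + 29.2) / 9 = 22.6111
LCL = X̄̄ − A₃·s̄ = 2186.6333 − 1.099 × 22.6111 = 2161.7837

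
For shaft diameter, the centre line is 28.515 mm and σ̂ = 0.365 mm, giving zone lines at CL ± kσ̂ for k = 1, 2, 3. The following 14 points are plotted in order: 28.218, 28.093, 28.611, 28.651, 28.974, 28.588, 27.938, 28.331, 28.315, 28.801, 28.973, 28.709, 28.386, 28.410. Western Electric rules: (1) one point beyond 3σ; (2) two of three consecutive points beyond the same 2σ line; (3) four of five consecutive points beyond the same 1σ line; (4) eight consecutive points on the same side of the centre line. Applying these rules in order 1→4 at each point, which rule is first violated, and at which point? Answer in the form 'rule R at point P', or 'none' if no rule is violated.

Zone of each point (C = within 1σ̂, B = 1σ̂–2σ̂, A = 2σ̂–3σ̂, * = beyond 3σ̂; sign = side of CL): 1:-C, 2:-B, 3:+C, 4:+C, 5:+B, 6:+C, 7:-B, 8:-C, 9:-C, 10:+C, 11:+B, 12:+C, 13:-C, 14:-C
No rule fires across all 14 points.

none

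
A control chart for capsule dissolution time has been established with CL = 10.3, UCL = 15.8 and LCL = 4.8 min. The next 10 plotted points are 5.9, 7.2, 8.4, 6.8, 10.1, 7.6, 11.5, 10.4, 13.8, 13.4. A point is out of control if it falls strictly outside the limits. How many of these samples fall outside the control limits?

All 10 points lie within [4.8, 15.8].

0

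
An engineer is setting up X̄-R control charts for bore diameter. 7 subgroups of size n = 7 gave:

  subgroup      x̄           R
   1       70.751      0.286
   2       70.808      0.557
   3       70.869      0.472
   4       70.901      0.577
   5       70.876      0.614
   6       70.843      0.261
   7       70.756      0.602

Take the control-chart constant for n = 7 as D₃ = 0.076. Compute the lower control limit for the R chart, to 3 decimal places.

R̄ = (0.286 + 0.557 + 0.472 + 0.577 + 0.614 + 0.261 + 0.602) / 7 = 3.3690 / 7 = 0.4813
LCL_R = D₃·R̄ = 0.076 × 0.4813 = 0.0366

0.037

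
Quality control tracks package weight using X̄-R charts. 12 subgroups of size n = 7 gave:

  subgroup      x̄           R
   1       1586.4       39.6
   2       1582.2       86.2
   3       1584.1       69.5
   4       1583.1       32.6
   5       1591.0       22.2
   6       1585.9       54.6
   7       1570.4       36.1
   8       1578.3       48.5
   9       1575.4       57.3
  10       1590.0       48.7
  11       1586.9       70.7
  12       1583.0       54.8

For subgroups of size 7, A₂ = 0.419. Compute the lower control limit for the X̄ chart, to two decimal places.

1561.38

X̄̄ = (1586.4 + 1582.2 + 1584.1 + 1583.1 + 1591.0 + 1585.9 + 1570.4 + 1578.3 + 1575.4 + 1590.0 + 1586.9 + 1583.0) / 12 = 18996.7000 / 12 = 1583.0583
R̄ = (39.6 + 86.2 + 69.5 + 32.6 + 22.2 + 54.6 + 36.1 + 48.5 + 57.3 + 48.7 + 70.7 + 54.8) / 12 = 620.8000 / 12 = 51.7333
LCL = X̄̄ − A₂·R̄ = 1583.0583 − 0.419 × 51.7333 = 1561.3821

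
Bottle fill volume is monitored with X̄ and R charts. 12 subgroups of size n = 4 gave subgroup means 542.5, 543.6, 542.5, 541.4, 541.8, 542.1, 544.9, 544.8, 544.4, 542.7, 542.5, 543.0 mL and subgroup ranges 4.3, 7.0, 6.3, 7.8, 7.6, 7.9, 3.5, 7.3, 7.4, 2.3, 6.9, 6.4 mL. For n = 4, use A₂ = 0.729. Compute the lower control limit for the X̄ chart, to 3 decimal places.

X̄̄ = (542.5 + 543.6 + 542.5 + 541.4 + 541.8 + 542.1 + 544.9 + 544.8 + 544.4 + 542.7 + 542.5 + 543.0) / 12 = 6516.2000 / 12 = 543.0167
R̄ = (4.3 + 7.0 + 6.3 + 7.8 + 7.6 + 7.9 + 3.5 + 7.3 + 7.4 + 2.3 + 6.9 + 6.4) / 12 = 74.7000 / 12 = 6.2250
LCL = X̄̄ − A₂·R̄ = 543.0167 − 0.729 × 6.2250 = 538.4786

538.479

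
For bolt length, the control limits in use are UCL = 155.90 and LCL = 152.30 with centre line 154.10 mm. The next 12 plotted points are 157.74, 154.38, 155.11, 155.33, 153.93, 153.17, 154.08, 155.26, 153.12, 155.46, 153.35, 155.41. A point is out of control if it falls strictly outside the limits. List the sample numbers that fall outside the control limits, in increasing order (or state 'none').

1

Compare each point to [152.30, 155.90]: sample 1 = 157.74 > UCL.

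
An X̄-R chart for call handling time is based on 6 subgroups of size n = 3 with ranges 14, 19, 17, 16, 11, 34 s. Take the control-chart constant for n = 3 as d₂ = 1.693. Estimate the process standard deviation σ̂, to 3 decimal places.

10.927

R̄ = (14 + 19 + 17 + 16 + 11 + 34) / 6 = 18.5000
σ̂ = R̄ / d₂ = 18.5000 / 1.693 = 10.9273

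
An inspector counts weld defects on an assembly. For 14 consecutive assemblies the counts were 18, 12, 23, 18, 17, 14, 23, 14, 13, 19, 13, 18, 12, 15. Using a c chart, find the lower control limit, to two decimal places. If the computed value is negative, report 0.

c̄ = (18 + 12 + 23 + 18 + 17 + 14 + 23 + 14 + 13 + 19 + 13 + 18 + 12 + 15) / 14 = 229 / 14 = 16.3571
LCL = c̄ − 3√c̄ = 16.3571 − 3 × 4.0444 = 4.2240

4.22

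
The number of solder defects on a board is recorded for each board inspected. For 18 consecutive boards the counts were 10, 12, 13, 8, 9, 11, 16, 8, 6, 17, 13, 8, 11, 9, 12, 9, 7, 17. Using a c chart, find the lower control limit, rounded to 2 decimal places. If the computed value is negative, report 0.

0.99

c̄ = (10 + 12 + 13 + 8 + 9 + 11 + 16 + 8 + 6 + 17 + 13 + 8 + 11 + 9 + 12 + 9 + 7 + 17) / 18 = 196 / 18 = 10.8889
LCL = c̄ − 3√c̄ = 10.8889 − 3 × 3.2998 = 0.9894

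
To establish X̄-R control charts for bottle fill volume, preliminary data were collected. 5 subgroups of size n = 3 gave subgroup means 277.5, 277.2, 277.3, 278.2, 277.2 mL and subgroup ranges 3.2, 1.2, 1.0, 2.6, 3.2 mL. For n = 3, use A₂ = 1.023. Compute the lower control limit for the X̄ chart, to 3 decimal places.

X̄̄ = (277.5 + 277.2 + 277.3 + 278.2 + 277.2) / 5 = 1387.4000 / 5 = 277.4800
R̄ = (3.2 + 1.2 + 1.0 + 2.6 + 3.2) / 5 = 11.2000 / 5 = 2.2400
LCL = X̄̄ − A₂·R̄ = 277.4800 − 1.023 × 2.2400 = 275.1885

275.188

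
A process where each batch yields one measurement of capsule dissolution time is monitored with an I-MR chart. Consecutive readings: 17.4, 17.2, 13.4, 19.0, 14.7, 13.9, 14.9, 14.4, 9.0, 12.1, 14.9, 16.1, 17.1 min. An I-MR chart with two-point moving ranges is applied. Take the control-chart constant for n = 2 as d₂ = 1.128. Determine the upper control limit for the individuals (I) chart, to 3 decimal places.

21.513

X̄ = (17.4 + 17.2 + 13.4 + 19.0 + 14.7 + 13.9 + 14.9 + 14.4 + 9.0 + 12.1 + 14.9 + 16.1 + 17.1) / 13 = 14.9308
Moving ranges: 0.2, 3.8, 5.6, 4.3, 0.8, 1.0, 0.5, 5.4, 3.1, 2.8, 1.2, 1.0; M̄R̄ = 29.7000 / 12 = 2.4750
UCL = X̄ + 3·M̄R̄/d₂ = 14.9308 + 3 × 2.4750 / 1.128 = 21.5132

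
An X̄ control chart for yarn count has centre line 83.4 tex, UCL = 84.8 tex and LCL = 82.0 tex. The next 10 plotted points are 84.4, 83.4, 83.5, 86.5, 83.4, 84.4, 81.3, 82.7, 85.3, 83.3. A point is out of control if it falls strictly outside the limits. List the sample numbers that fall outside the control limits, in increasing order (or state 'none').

4, 7, 9

Compare each point to [82.0, 84.8]: sample 4 = 86.5 > UCL; sample 7 = 81.3 < LCL; sample 9 = 85.3 > UCL.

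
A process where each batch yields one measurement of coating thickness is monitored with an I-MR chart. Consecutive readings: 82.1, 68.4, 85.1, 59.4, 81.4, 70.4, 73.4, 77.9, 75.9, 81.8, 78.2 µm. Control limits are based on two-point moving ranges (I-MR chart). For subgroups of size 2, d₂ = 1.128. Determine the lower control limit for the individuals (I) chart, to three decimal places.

47.068

X̄ = (82.1 + 68.4 + 85.1 + 59.4 + 81.4 + 70.4 + 73.4 + 77.9 + 75.9 + 81.8 + 78.2) / 11 = 75.8182
Moving ranges: 13.7, 16.7, 25.7, 22.0, 11.0, 3.0, 4.5, 2.0, 5.9, 3.6; M̄R̄ = 108.1000 / 10 = 10.8100
LCL = X̄ − 3·M̄R̄/d₂ = 75.8182 − 3 × 10.8100 / 1.128 = 47.0682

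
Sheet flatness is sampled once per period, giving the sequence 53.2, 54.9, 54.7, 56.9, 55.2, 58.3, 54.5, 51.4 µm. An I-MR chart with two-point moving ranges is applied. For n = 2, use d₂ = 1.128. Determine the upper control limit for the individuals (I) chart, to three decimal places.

60.891

X̄ = (53.2 + 54.9 + 54.7 + 56.9 + 55.2 + 58.3 + 54.5 + 51.4) / 8 = 54.8875
Moving ranges: 1.7, 0.2, 2.2, 1.7, 3.1, 3.8, 3.1; M̄R̄ = 15.8000 / 7 = 2.2571
UCL = X̄ + 3·M̄R̄/d₂ = 54.8875 + 3 × 2.2571 / 1.128 = 60.8905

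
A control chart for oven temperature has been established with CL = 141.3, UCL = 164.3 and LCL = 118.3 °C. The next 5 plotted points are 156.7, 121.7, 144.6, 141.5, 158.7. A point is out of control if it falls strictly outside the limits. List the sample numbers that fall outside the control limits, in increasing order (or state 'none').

none

All 5 points lie within [118.3, 164.3].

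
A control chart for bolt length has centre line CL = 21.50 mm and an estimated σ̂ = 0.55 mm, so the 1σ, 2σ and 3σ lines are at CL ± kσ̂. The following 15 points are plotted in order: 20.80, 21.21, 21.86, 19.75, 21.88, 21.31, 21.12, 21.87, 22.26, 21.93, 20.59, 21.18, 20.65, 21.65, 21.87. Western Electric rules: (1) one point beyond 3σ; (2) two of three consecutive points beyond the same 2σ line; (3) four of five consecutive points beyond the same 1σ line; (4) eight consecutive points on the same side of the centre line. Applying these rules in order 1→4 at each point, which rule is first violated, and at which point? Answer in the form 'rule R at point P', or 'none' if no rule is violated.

rule 1 at point 4

Zone of each point (C = within 1σ̂, B = 1σ̂–2σ̂, A = 2σ̂–3σ̂, * = beyond 3σ̂; sign = side of CL): 1:-B, 2:-C, 3:+C, 4:-*, 5:+C, 6:-C, 7:-C, 8:+C, 9:+B, 10:+C, 11:-B, 12:-C, 13:-B, 14:+C, 15:+C
Rule 1 (one point beyond the 3σ limits) is satisfied at point 4.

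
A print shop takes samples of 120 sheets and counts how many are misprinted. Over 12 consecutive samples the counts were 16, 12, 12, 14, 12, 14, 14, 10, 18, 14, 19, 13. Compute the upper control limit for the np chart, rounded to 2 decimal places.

p̄ = Σdᵢ / (k·n) = 168 / (12 × 120) = 0.11667
UCL = np̄ + 3·√(np̄(1−p̄)) = 14.0000 + 3 × √(14.0000×0.88333) = 14.0000 + 3 × 3.5166 = 24.5499

24.55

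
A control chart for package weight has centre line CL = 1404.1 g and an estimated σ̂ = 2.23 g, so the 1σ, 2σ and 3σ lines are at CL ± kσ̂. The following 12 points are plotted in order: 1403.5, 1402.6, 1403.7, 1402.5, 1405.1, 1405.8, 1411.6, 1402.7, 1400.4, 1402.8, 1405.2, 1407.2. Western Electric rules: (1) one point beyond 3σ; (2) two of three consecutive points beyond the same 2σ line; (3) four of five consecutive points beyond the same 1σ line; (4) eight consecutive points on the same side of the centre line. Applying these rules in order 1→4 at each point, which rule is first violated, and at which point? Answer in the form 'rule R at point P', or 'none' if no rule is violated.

rule 1 at point 7

Zone of each point (C = within 1σ̂, B = 1σ̂–2σ̂, A = 2σ̂–3σ̂, * = beyond 3σ̂; sign = side of CL): 1:-C, 2:-C, 3:-C, 4:-C, 5:+C, 6:+C, 7:+*, 8:-C, 9:-B, 10:-C, 11:+C, 12:+B
Rule 1 (one point beyond the 3σ limits) is satisfied at point 7.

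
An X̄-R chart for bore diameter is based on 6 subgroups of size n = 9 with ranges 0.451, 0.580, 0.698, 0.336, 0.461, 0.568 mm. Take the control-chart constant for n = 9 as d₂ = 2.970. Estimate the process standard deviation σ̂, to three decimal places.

R̄ = (0.451 + 0.580 + 0.698 + 0.336 + 0.461 + 0.568) / 6 = 0.5157
σ̂ = R̄ / d₂ = 0.5157 / 2.970 = 0.1736

0.174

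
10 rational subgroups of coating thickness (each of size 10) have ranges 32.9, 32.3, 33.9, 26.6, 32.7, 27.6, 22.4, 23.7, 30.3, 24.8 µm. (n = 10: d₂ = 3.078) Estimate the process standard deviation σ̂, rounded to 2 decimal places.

R̄ = (32.9 + 32.3 + 33.9 + 26.6 + 32.7 + 27.6 + 22.4 + 23.7 + 30.3 + 24.8) / 10 = 28.7200
σ̂ = R̄ / d₂ = 28.7200 / 3.078 = 9.3307

9.33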